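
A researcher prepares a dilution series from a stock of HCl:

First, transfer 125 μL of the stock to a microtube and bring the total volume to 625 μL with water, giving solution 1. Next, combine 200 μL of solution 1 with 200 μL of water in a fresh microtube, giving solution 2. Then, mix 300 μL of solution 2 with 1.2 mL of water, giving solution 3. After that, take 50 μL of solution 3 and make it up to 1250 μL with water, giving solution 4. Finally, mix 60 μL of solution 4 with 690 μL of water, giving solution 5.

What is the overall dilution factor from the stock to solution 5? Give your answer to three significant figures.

Step 1: 125 μL brought to 625 μL → factor 625/125 = 5
Step 2: 200 μL + 200 μL = 400 μL total → factor 400/200 = 2
Step 3: 300 μL + 1.2 mL = 1500 μL total → factor 1500/300 = 5
Step 4: 50 μL brought to 1250 μL → factor 1250/50 = 25
Step 5: 60 μL + 690 μL = 750 μL total → factor 750/60 = 12.5
Overall dilution factor = 5 × 2 × 5 × 25 × 12.5 = 15625

1.56 × 10^4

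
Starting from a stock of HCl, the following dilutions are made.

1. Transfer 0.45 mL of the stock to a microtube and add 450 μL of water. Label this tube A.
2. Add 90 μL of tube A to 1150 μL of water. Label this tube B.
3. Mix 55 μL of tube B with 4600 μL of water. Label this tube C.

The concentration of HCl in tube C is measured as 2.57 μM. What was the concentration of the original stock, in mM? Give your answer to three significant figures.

Step 1: 0.45 mL + 450 μL = 0.9 mL total → factor 0.9/0.45 = 2
Step 2: 90 μL + 1150 μL = 1240 μL total → factor 1240/90 = 13.778
Step 3: 55 μL + 4600 μL = 4655 μL total → factor 4655/55 = 84.636
Overall dilution factor = 2 × 13.778 × 84.636 = 2332.2
Stock = 2.57 μM × 2332.2 = 5994 μM = 5.99 mM

5.99 mM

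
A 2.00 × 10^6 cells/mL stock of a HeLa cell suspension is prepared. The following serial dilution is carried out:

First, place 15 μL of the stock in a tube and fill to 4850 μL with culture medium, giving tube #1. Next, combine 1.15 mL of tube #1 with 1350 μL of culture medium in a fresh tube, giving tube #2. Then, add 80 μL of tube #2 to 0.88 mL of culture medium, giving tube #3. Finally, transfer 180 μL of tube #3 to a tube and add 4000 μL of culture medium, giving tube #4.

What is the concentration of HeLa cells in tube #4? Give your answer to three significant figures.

10.2 cells/mL

Step 1: 15 μL brought to 4850 μL → factor 4850/15 = 323.33
Step 2: 1.15 mL + 1350 μL = 2.5 mL total → factor 2.5/1.15 = 2.1739
Step 3: 80 μL + 0.88 mL = 960 μL total → factor 960/80 = 12
Step 4: 180 μL + 4000 μL = 4180 μL total → factor 4180/180 = 23.222
Overall dilution factor = 323.33 × 2.1739 × 12 × 23.222 = 1.9587 × 10^5
Final = 2.00 × 10^6 cells/mL / 1.9587 × 10^5 = 10.2 cells/mL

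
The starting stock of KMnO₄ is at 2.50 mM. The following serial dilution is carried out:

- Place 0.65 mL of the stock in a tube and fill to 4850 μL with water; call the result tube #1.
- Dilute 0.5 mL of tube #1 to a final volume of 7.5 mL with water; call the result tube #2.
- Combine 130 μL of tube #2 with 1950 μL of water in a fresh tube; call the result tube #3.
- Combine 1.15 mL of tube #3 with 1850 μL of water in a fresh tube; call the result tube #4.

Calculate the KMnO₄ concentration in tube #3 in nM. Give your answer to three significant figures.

1.40 × 10^3 nM

Step 1: 0.65 mL brought to 4850 μL → factor 4.85/0.65 = 7.4615
Step 2: 0.5 mL brought to 7.5 mL → factor 7.5/0.5 = 15
Step 3: 130 μL + 1950 μL = 2080 μL total → factor 2080/130 = 16
Dilution factor through tube #3 = 7.4615 × 15 × 16 = 1790.8
[tube #3] = 2.50 mM / 1790.8 = 0.001396 mM = 1.40 × 10^3 nM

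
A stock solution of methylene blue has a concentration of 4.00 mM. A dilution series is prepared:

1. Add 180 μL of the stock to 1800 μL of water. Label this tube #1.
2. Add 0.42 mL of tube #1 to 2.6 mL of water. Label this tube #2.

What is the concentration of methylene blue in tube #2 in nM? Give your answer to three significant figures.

Step 1: 180 μL + 1800 μL = 1980 μL total → factor 1980/180 = 11
Step 2: 0.42 mL + 2.6 mL = 3.02 mL total → factor 3.02/0.42 = 7.1905
Overall dilution factor = 11 × 7.1905 = 79.095
Final = 4.00 mM / 79.095 = 0.05057 mM = 5.06 × 10^4 nM

5.06 × 10^4 nM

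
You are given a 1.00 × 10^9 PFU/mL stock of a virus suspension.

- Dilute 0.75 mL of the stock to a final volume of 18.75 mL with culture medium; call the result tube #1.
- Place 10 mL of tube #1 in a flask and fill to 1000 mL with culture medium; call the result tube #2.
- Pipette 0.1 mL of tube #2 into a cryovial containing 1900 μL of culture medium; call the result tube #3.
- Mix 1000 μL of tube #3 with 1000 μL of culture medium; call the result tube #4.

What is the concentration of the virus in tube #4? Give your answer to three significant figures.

Step 1: 0.75 mL brought to 18.75 mL → factor 18.75/0.75 = 25
Step 2: 10 mL brought to 1000 mL → factor 1000/10 = 100
Step 3: 0.1 mL + 1900 μL = 2 mL total → factor 2/0.1 = 20
Step 4: 1000 μL + 1000 μL = 2000 μL total → factor 2000/1000 = 2
Overall dilution factor = 25 × 100 × 20 × 2 = 1 × 10^5
Final = 1.00 × 10^9 PFU/mL / 1 × 10^5 = 1.00 × 10^4 PFU/mL

1.00 × 10^4 PFU/mL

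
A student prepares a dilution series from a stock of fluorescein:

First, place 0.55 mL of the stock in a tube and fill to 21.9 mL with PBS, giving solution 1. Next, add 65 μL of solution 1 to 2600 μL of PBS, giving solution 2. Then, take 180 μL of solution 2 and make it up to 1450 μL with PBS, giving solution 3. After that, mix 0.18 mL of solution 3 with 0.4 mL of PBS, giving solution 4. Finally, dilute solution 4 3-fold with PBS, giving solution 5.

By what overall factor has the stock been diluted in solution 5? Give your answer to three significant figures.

Step 1: 0.55 mL brought to 21.9 mL → factor 21.9/0.55 = 39.818
Step 2: 65 μL + 2600 μL = 2665 μL total → factor 2665/65 = 41
Step 3: 180 μL brought to 1450 μL → factor 1450/180 = 8.0556
Step 4: 0.18 mL + 0.4 mL = 0.58 mL total → factor 0.58/0.18 = 3.2222
Step 5: 3-fold → factor 3
Overall dilution factor = 39.818 × 41 × 8.0556 × 3.2222 × 3 = 1.2713 × 10^5

1.27 × 10^5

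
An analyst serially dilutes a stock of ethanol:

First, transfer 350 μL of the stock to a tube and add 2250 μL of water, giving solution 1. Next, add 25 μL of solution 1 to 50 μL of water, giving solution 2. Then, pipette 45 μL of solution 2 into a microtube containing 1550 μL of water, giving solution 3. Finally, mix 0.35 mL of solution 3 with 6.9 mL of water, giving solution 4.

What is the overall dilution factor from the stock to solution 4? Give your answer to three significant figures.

Step 1: 350 μL + 2250 μL = 2600 μL total → factor 2600/350 = 7.4286
Step 2: 25 μL + 50 μL = 75 μL total → factor 75/25 = 3
Step 3: 45 μL + 1550 μL = 1595 μL total → factor 1595/45 = 35.444
Step 4: 0.35 mL + 6.9 mL = 7.25 mL total → factor 7.25/0.35 = 20.714
Overall dilution factor = 7.4286 × 3 × 35.444 × 20.714 = 16362

1.64 × 10^4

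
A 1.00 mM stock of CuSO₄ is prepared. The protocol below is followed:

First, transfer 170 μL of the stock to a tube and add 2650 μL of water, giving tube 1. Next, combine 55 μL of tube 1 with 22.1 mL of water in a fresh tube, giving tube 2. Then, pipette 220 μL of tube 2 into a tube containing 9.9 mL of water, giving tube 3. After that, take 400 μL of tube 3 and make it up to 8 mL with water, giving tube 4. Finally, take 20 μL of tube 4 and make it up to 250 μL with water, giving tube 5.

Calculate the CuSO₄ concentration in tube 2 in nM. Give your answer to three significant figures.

Step 1: 170 μL + 2650 μL = 2820 μL total → factor 2820/170 = 16.588
Step 2: 55 μL + 22.1 mL = 22155 μL total → factor 22155/55 = 402.82
Dilution factor through tube 2 = 16.588 × 402.82 = 6682
[tube 2] = 1.00 mM / 6682 = 0.0001497 mM = 150 nM

150 nM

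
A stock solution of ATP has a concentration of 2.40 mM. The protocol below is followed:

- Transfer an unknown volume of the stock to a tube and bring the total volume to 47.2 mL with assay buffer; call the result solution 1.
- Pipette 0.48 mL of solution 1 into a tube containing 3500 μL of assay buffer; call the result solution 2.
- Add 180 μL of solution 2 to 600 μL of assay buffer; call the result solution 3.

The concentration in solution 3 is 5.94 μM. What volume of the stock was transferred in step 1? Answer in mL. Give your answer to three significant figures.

4.20 mL

Step 1: v brought to 47.2 mL → factor = 47.2 mL/v
Step 2: 0.48 mL + 3500 μL = 3.98 mL total → factor 3.98/0.48 = 8.2917
Step 3: 180 μL + 600 μL = 780 μL total → factor 780/180 = 4.3333
Product of known-step factors = 35.931
Overall factor = 2.40 mM / (5.94 μM) = 404.04
Step-1 factor = 404.04 / 35.931 = 11.245
v = 47.2 mL / 11.245 = 4.20 mL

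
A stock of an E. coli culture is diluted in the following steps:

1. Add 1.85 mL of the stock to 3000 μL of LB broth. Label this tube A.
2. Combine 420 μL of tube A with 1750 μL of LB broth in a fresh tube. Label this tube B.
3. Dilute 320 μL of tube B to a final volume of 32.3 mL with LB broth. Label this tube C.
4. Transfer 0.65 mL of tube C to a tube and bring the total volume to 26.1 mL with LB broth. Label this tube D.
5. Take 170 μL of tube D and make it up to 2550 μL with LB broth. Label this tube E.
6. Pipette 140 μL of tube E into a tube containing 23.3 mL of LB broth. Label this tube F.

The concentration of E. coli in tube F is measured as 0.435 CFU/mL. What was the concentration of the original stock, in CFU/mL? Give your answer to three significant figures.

Step 1: 1.85 mL + 3000 μL = 4.85 mL total → factor 4.85/1.85 = 2.6216
Step 2: 420 μL + 1750 μL = 2170 μL total → factor 2170/420 = 5.1667
Step 3: 320 μL brought to 32.3 mL → factor 32300/320 = 100.94
Step 4: 0.65 mL brought to 26.1 mL → factor 26.1/0.65 = 40.154
Step 5: 170 μL brought to 2550 μL → factor 2550/170 = 15
Step 6: 140 μL + 23.3 mL = 23440 μL total → factor 23440/140 = 167.43
Overall dilution factor = 2.6216 × 5.1667 × 100.94 × 40.154 × 15 × 167.43 = 1.3787 × 10^8
Stock = 0.435 CFU/mL × 1.3787 × 10^8 = 6.00 × 10^7 CFU/mL

6.00 × 10^7 CFU/mL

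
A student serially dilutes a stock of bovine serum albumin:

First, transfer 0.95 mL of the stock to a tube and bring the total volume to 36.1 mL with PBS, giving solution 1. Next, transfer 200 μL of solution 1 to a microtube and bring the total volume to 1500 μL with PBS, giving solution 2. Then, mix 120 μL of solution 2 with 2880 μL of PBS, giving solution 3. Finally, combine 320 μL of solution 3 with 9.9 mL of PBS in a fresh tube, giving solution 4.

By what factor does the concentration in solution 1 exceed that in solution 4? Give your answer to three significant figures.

5.99 × 10^3

Step 1: 0.95 mL brought to 36.1 mL → factor 36.1/0.95 = 38
Step 2: 200 μL brought to 1500 μL → factor 1500/200 = 7.5
Step 3: 120 μL + 2880 μL = 3000 μL total → factor 3000/120 = 25
Step 4: 320 μL + 9.9 mL = 10220 μL total → factor 10220/320 = 31.938
Dilution factor to solution 1 = 38; to solution 4 = 2.2755 × 10^5
[solution 1]/[solution 4] = (factor to solution 4)/(factor to solution 1) = 2.2755 × 10^5/38 = 5.99 × 10^3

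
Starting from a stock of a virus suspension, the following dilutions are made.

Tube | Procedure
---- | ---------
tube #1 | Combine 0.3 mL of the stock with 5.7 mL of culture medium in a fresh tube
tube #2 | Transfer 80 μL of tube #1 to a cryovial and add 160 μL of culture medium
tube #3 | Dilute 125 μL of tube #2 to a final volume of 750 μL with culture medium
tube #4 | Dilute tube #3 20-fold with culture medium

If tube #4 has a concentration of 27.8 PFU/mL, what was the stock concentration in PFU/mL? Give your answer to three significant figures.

Step 1: 0.3 mL + 5.7 mL = 6 mL total → factor 6/0.3 = 20
Step 2: 80 μL + 160 μL = 240 μL total → factor 240/80 = 3
Step 3: 125 μL brought to 750 μL → factor 750/125 = 6
Step 4: 20-fold → factor 20
Overall dilution factor = 20 × 3 × 6 × 20 = 7200
Stock = 27.8 PFU/mL × 7200 = 2.00 × 10^5 PFU/mL

2.00 × 10^5 PFU/mL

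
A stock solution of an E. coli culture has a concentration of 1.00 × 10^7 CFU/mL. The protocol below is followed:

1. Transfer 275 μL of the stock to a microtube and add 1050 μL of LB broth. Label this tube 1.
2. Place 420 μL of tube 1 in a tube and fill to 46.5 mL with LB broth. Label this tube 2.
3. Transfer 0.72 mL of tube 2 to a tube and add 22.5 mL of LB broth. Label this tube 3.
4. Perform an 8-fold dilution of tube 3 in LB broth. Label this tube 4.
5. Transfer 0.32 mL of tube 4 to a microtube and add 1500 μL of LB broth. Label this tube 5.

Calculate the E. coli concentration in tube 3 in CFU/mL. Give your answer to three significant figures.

Step 1: 275 μL + 1050 μL = 1325 μL total → factor 1325/275 = 4.8182
Step 2: 420 μL brought to 46.5 mL → factor 46500/420 = 110.71
Step 3: 0.72 mL + 22.5 mL = 23.22 mL total → factor 23.22/0.72 = 32.25
Dilution factor through tube 3 = 4.8182 × 110.71 × 32.25 = 17203
[tube 3] = 1.00 × 10^7 CFU/mL / 17203 = 581 CFU/mL

581 CFU/mL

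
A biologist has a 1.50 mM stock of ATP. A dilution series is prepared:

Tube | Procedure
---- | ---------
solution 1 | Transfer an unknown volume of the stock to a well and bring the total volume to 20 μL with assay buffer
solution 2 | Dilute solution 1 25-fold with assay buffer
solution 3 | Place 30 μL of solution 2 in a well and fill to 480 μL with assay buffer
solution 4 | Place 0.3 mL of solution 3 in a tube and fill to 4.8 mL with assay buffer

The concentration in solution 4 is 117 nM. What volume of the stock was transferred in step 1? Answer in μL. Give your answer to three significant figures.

Step 1: v brought to 20 μL → factor = 20 μL/v
Step 2: 25-fold → factor 25
Step 3: 30 μL brought to 480 μL → factor 480/30 = 16
Step 4: 0.3 mL brought to 4.8 mL → factor 4.8/0.3 = 16
Product of known-step factors = 6400
Overall factor = 1.50 mM / (117 nM) = 12821
Step-1 factor = 12821 / 6400 = 2.0032
v = 20 μL / 2.0032 = 9.98 μL

9.98 μL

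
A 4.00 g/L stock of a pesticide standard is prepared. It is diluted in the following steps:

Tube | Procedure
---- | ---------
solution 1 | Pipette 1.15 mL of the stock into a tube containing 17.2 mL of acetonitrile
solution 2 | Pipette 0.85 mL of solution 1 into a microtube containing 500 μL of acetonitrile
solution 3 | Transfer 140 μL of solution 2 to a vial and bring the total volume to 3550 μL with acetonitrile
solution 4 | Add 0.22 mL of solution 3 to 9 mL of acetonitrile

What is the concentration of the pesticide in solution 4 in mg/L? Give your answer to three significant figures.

0.149 mg/L

Step 1: 1.15 mL + 17.2 mL = 18.35 mL total → factor 18.35/1.15 = 15.957
Step 2: 0.85 mL + 500 μL = 1.35 mL total → factor 1.35/0.85 = 1.5882
Step 3: 140 μL brought to 3550 μL → factor 3550/140 = 25.357
Step 4: 0.22 mL + 9 mL = 9.22 mL total → factor 9.22/0.22 = 41.909
Overall dilution factor = 15.957 × 1.5882 × 25.357 × 41.909 = 26932
Final = 4.00 g/L / 26932 = 0.0001485 g/L = 0.149 mg/L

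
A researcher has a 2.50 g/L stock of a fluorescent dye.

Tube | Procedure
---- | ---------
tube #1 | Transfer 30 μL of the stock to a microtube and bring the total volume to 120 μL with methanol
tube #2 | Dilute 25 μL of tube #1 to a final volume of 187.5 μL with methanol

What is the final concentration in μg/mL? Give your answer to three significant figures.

Step 1: 30 μL brought to 120 μL → factor 120/30 = 4
Step 2: 25 μL brought to 187.5 μL → factor 187.5/25 = 7.5
Overall dilution factor = 4 × 7.5 = 30
Final = 2.50 g/L / 30 = 0.08333 g/L = 83.3 μg/mL

83.3 μg/mL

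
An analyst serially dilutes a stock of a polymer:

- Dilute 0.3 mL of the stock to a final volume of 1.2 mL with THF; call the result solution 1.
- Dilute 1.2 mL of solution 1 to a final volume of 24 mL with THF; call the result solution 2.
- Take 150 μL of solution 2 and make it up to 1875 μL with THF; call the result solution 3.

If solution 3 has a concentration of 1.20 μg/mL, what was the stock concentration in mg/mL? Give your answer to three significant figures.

1.20 mg/mL

Step 1: 0.3 mL brought to 1.2 mL → factor 1.2/0.3 = 4
Step 2: 1.2 mL brought to 24 mL → factor 24/1.2 = 20
Step 3: 150 μL brought to 1875 μL → factor 1875/150 = 12.5
Overall dilution factor = 4 × 20 × 12.5 = 1000
Stock = 1.20 μg/mL × 1000 = 1200 μg/mL = 1.20 mg/mL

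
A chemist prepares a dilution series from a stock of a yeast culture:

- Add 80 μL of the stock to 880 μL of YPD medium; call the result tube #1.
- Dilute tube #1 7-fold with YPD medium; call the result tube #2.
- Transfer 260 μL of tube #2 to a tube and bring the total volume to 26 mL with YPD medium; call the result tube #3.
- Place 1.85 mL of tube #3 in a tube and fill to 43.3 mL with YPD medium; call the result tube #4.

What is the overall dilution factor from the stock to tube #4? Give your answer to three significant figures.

1.97 × 10^5

Step 1: 80 μL + 880 μL = 960 μL total → factor 960/80 = 12
Step 2: 7-fold → factor 7
Step 3: 260 μL brought to 26 mL → factor 26000/260 = 100
Step 4: 1.85 mL brought to 43.3 mL → factor 43.3/1.85 = 23.405
Overall dilution factor = 12 × 7 × 100 × 23.405 = 1.9661 × 10^5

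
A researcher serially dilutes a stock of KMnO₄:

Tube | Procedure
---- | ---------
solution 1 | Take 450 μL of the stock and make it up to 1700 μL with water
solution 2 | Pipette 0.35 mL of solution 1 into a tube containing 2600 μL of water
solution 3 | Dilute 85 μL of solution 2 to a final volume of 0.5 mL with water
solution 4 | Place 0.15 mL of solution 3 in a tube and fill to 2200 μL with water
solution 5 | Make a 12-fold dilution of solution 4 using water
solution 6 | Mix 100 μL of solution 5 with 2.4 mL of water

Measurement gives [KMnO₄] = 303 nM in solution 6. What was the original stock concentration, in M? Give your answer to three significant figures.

Step 1: 450 μL brought to 1700 μL → factor 1700/450 = 3.7778
Step 2: 0.35 mL + 2600 μL = 2.95 mL total → factor 2.95/0.35 = 8.4286
Step 3: 85 μL brought to 0.5 mL → factor 500/85 = 5.8824
Step 4: 0.15 mL brought to 2200 μL → factor 2.2/0.15 = 14.667
Step 5: 12-fold → factor 12
Step 6: 100 μL + 2.4 mL = 2500 μL total → factor 2500/100 = 25
Overall dilution factor = 3.7778 × 8.4286 × 5.8824 × 14.667 × 12 × 25 = 8.2413 × 10^5
Stock = 303 nM × 8.2413 × 10^5 = 2.497 × 10^8 nM = 0.250 M

0.250 M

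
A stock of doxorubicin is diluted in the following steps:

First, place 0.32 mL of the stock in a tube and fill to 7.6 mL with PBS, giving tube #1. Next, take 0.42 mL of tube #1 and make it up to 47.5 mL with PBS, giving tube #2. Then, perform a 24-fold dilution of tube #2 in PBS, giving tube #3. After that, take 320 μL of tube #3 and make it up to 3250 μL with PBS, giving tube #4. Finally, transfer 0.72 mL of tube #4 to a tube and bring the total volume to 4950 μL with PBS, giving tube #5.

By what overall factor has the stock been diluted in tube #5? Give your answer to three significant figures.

Step 1: 0.32 mL brought to 7.6 mL → factor 7.6/0.32 = 23.75
Step 2: 0.42 mL brought to 47.5 mL → factor 47.5/0.42 = 113.1
Step 3: 24-fold → factor 24
Step 4: 320 μL brought to 3250 μL → factor 3250/320 = 10.156
Step 5: 0.72 mL brought to 4950 μL → factor 4.95/0.72 = 6.875
Overall dilution factor = 23.75 × 113.1 × 24 × 10.156 × 6.875 = 4.5012 × 10^6

4.50 × 10^6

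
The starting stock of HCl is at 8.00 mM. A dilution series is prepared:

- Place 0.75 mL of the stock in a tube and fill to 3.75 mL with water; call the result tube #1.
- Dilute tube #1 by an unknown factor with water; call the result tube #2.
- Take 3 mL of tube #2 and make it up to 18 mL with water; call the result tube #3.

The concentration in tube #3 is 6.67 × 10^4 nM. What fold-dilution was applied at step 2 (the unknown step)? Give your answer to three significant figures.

Step 1: 0.75 mL brought to 3.75 mL → factor 3.75/0.75 = 5
Step 2: unknown factor x
Step 3: 3 mL brought to 18 mL → factor 18/3 = 6
Product of known-step factors = 30
Overall factor = 8.00 mM / (6.67 × 10^4 nM) = 119.94
x = 119.94 / 30 = 4.00

4.00-fold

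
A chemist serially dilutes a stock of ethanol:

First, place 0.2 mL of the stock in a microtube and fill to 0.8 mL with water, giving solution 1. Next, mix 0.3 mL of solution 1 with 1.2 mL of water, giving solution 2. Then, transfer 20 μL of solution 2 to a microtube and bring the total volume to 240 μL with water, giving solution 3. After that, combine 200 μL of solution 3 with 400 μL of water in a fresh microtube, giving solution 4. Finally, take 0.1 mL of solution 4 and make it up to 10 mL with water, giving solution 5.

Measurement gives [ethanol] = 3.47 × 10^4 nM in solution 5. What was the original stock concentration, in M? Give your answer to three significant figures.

2.50 M

Step 1: 0.2 mL brought to 0.8 mL → factor 0.8/0.2 = 4
Step 2: 0.3 mL + 1.2 mL = 1.5 mL total → factor 1.5/0.3 = 5
Step 3: 20 μL brought to 240 μL → factor 240/20 = 12
Step 4: 200 μL + 400 μL = 600 μL total → factor 600/200 = 3
Step 5: 0.1 mL brought to 10 mL → factor 10/0.1 = 100
Overall dilution factor = 4 × 5 × 12 × 3 × 100 = 72000
Stock = 3.47 × 10^4 nM × 72000 = 2.498 × 10^9 nM = 2.50 M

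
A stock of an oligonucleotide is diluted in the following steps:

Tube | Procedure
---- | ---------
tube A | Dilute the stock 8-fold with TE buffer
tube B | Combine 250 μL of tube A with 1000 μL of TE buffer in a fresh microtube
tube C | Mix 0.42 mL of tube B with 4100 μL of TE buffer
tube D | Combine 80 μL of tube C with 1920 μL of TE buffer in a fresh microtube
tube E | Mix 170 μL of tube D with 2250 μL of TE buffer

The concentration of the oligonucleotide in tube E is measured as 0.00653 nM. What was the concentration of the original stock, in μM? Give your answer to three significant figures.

1.00 μM

Step 1: 8-fold → factor 8
Step 2: 250 μL + 1000 μL = 1250 μL total → factor 1250/250 = 5
Step 3: 0.42 mL + 4100 μL = 4.52 mL total → factor 4.52/0.42 = 10.762
Step 4: 80 μL + 1920 μL = 2000 μL total → factor 2000/80 = 25
Step 5: 170 μL + 2250 μL = 2420 μL total → factor 2420/170 = 14.235
Overall dilution factor = 8 × 5 × 10.762 × 25 × 14.235 = 1.532 × 10^5
Stock = 0.00653 nM × 1.532 × 10^5 = 1000 nM = 1.00 μM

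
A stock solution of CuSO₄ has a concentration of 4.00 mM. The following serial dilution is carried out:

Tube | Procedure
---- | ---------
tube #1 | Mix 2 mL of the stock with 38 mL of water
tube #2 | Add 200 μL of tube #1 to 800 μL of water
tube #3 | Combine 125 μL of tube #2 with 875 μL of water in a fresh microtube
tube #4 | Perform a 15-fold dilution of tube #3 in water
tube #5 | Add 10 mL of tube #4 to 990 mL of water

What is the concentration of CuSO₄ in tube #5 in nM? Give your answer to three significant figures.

3.33 nM

Step 1: 2 mL + 38 mL = 40 mL total → factor 40/2 = 20
Step 2: 200 μL + 800 μL = 1000 μL total → factor 1000/200 = 5
Step 3: 125 μL + 875 μL = 1000 μL total → factor 1000/125 = 8
Step 4: 15-fold → factor 15
Step 5: 10 mL + 990 mL = 1000 mL total → factor 1000/10 = 100
Overall dilution factor = 20 × 5 × 8 × 15 × 100 = 1.2 × 10^6
Final = 4.00 mM / 1.2 × 10^6 = 3.333 × 10^-6 mM = 3.33 nM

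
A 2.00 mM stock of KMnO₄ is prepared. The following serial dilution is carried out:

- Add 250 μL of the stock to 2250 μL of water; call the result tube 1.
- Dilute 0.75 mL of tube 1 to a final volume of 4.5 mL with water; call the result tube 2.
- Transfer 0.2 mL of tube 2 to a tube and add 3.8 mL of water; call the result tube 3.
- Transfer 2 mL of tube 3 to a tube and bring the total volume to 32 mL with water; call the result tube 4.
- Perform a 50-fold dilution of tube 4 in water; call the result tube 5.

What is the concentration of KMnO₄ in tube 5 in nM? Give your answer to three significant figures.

2.08 nM

Step 1: 250 μL + 2250 μL = 2500 μL total → factor 2500/250 = 10
Step 2: 0.75 mL brought to 4.5 mL → factor 4.5/0.75 = 6
Step 3: 0.2 mL + 3.8 mL = 4 mL total → factor 4/0.2 = 20
Step 4: 2 mL brought to 32 mL → factor 32/2 = 16
Step 5: 50-fold → factor 50
Overall dilution factor = 10 × 6 × 20 × 16 × 50 = 9.6 × 10^5
Final = 2.00 mM / 9.6 × 10^5 = 2.083 × 10^-6 mM = 2.08 nM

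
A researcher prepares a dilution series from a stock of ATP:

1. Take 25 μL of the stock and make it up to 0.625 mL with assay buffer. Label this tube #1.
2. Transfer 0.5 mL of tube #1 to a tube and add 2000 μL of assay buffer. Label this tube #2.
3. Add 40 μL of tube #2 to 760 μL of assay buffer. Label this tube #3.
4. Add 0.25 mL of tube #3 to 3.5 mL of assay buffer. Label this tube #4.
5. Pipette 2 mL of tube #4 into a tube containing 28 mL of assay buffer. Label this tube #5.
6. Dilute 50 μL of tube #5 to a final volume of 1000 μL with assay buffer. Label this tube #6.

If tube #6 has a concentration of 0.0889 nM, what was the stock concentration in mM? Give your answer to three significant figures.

1.00 mM

Step 1: 25 μL brought to 0.625 mL → factor 625/25 = 25
Step 2: 0.5 mL + 2000 μL = 2.5 mL total → factor 2.5/0.5 = 5
Step 3: 40 μL + 760 μL = 800 μL total → factor 800/40 = 20
Step 4: 0.25 mL + 3.5 mL = 3.75 mL total → factor 3.75/0.25 = 15
Step 5: 2 mL + 28 mL = 30 mL total → factor 30/2 = 15
Step 6: 50 μL brought to 1000 μL → factor 1000/50 = 20
Overall dilution factor = 25 × 5 × 20 × 15 × 15 × 20 = 1.125 × 10^7
Stock = 0.0889 nM × 1.125 × 10^7 = 1.000 × 10^6 nM = 1.00 mM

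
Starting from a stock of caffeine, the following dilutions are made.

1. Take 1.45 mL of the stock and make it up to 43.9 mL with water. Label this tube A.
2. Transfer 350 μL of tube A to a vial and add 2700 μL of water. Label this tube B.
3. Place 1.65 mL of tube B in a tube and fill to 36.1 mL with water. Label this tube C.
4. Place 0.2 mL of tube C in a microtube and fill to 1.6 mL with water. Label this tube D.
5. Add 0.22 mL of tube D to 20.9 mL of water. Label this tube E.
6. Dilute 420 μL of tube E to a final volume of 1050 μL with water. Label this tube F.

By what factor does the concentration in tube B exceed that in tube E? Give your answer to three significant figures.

1.68 × 10^4

Step 1: 1.45 mL brought to 43.9 mL → factor 43.9/1.45 = 30.276
Step 2: 350 μL + 2700 μL = 3050 μL total → factor 3050/350 = 8.7143
Step 3: 1.65 mL brought to 36.1 mL → factor 36.1/1.65 = 21.879
Step 4: 0.2 mL brought to 1.6 mL → factor 1.6/0.2 = 8
Step 5: 0.22 mL + 20.9 mL = 21.12 mL total → factor 21.12/0.22 = 96
Dilution factor to tube B = 263.83; to tube E = 4.4332 × 10^6
[tube B]/[tube E] = (factor to tube E)/(factor to tube B) = 4.4332 × 10^6/263.83 = 1.68 × 10^4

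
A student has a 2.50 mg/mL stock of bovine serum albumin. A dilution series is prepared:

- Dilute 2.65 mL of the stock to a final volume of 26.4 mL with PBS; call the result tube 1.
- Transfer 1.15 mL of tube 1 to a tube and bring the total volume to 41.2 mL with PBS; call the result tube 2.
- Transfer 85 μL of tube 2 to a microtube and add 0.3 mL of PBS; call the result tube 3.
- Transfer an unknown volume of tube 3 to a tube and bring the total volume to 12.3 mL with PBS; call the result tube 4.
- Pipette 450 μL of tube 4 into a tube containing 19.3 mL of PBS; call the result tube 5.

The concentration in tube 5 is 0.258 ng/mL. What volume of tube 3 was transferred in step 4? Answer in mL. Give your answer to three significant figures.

0.0901 mL

Step 1: 2.65 mL brought to 26.4 mL → factor 26.4/2.65 = 9.9623
Step 2: 1.15 mL brought to 41.2 mL → factor 41.2/1.15 = 35.826
Step 3: 85 μL + 0.3 mL = 385 μL total → factor 385/85 = 4.5294
Step 4: v brought to 12.3 mL → factor = 12.3 mL/v
Step 5: 450 μL + 19.3 mL = 19750 μL total → factor 19750/450 = 43.889
Product of known-step factors = 70950
Overall factor = 2.50 mg/mL / (0.258 ng/mL) = 9.6899 × 10^6
Step-4 factor = 9.6899 × 10^6 / 70950 = 136.57
v = 12.3 mL / 136.57 = 0.0901 mL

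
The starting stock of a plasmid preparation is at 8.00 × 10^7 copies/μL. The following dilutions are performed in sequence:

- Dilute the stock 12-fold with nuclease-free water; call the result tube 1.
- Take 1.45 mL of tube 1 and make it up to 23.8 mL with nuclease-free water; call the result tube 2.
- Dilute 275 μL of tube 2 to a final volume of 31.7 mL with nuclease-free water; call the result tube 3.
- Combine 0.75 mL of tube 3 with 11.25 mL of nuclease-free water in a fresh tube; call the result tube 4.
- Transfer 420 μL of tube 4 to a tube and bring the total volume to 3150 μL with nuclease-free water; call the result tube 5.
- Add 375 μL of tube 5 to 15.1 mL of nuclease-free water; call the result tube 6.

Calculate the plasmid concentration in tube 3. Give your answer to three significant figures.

3.52 × 10^3 copies/μL

Step 1: 12-fold → factor 12
Step 2: 1.45 mL brought to 23.8 mL → factor 23.8/1.45 = 16.414
Step 3: 275 μL brought to 31.7 mL → factor 31700/275 = 115.27
Dilution factor through tube 3 = 12 × 16.414 × 115.27 = 22705
[tube 3] = 8.00 × 10^7 copies/μL / 22705 = 3.52 × 10^3 copies/μL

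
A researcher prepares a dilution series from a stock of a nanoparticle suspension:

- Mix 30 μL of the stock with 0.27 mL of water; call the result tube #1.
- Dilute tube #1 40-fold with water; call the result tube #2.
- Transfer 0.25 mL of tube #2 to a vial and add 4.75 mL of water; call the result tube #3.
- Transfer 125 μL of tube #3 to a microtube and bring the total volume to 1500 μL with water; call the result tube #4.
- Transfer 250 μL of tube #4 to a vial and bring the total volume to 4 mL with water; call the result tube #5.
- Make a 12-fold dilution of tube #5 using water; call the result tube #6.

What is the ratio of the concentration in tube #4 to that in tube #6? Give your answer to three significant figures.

192

Step 1: 30 μL + 0.27 mL = 300 μL total → factor 300/30 = 10
Step 2: 40-fold → factor 40
Step 3: 0.25 mL + 4.75 mL = 5 mL total → factor 5/0.25 = 20
Step 4: 125 μL brought to 1500 μL → factor 1500/125 = 12
Step 5: 250 μL brought to 4 mL → factor 4000/250 = 16
Step 6: 12-fold → factor 12
Dilution factor to tube #4 = 96000; to tube #6 = 1.8432 × 10^7
[tube #4]/[tube #6] = (factor to tube #6)/(factor to tube #4) = 1.8432 × 10^7/96000 = 192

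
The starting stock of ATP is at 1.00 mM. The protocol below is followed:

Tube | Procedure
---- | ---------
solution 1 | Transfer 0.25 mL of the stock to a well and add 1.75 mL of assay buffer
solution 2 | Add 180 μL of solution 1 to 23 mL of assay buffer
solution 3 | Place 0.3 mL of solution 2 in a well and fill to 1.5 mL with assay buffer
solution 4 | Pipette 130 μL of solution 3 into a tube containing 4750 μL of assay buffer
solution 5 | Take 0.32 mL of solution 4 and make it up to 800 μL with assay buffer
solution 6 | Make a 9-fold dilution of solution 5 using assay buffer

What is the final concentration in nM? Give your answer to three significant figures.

Step 1: 0.25 mL + 1.75 mL = 2 mL total → factor 2/0.25 = 8
Step 2: 180 μL + 23 mL = 23180 μL total → factor 23180/180 = 128.78
Step 3: 0.3 mL brought to 1.5 mL → factor 1.5/0.3 = 5
Step 4: 130 μL + 4750 μL = 4880 μL total → factor 4880/130 = 37.538
Step 5: 0.32 mL brought to 800 μL → factor 0.8/0.32 = 2.5
Step 6: 9-fold → factor 9
Overall dilution factor = 8 × 128.78 × 5 × 37.538 × 2.5 × 9 = 4.3507 × 10^6
Final = 1.00 mM / 4.3507 × 10^6 = 2.298 × 10^-7 mM = 0.230 nM

0.230 nM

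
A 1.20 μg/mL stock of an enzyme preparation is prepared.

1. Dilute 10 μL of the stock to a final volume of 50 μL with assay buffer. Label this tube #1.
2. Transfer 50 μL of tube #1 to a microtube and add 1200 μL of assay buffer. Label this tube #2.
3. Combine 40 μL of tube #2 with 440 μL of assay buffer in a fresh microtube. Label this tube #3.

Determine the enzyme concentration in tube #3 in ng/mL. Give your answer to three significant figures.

Step 1: 10 μL brought to 50 μL → factor 50/10 = 5
Step 2: 50 μL + 1200 μL = 1250 μL total → factor 1250/50 = 25
Step 3: 40 μL + 440 μL = 480 μL total → factor 480/40 = 12
Overall dilution factor = 5 × 25 × 12 = 1500
Final = 1.20 μg/mL / 1500 = 0.0008000 μg/mL = 0.800 ng/mL

0.800 ng/mL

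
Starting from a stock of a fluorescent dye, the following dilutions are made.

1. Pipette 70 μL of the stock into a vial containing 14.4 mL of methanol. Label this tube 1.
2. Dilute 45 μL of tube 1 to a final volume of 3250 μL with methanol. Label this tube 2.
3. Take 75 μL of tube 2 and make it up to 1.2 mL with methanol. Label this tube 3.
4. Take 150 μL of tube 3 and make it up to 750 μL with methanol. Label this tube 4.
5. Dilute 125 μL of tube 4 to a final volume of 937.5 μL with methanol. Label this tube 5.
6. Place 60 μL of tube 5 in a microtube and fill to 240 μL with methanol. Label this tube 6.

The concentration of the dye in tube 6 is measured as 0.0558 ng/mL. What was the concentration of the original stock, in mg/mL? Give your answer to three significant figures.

2.00 mg/mL

Step 1: 70 μL + 14.4 mL = 14470 μL total → factor 14470/70 = 206.71
Step 2: 45 μL brought to 3250 μL → factor 3250/45 = 72.222
Step 3: 75 μL brought to 1.2 mL → factor 1200/75 = 16
Step 4: 150 μL brought to 750 μL → factor 750/150 = 5
Step 5: 125 μL brought to 937.5 μL → factor 937.5/125 = 7.5
Step 6: 60 μL brought to 240 μL → factor 240/60 = 4
Overall dilution factor = 206.71 × 72.222 × 16 × 5 × 7.5 × 4 = 3.583 × 10^7
Stock = 0.0558 ng/mL × 3.583 × 10^7 = 1.999 × 10^6 ng/mL = 2.00 mg/mL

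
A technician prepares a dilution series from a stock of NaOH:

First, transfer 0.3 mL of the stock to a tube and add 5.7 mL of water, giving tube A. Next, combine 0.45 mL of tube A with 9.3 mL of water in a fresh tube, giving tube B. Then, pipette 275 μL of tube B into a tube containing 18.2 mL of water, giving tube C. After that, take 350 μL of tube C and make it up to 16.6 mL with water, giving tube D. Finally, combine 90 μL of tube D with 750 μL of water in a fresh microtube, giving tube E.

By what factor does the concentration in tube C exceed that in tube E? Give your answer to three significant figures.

443

Step 1: 0.3 mL + 5.7 mL = 6 mL total → factor 6/0.3 = 20
Step 2: 0.45 mL + 9.3 mL = 9.75 mL total → factor 9.75/0.45 = 21.667
Step 3: 275 μL + 18.2 mL = 18475 μL total → factor 18475/275 = 67.182
Step 4: 350 μL brought to 16.6 mL → factor 16600/350 = 47.429
Step 5: 90 μL + 750 μL = 840 μL total → factor 840/90 = 9.3333
Dilution factor to tube C = 29112; to tube E = 1.2887 × 10^7
[tube C]/[tube E] = (factor to tube E)/(factor to tube C) = 1.2887 × 10^7/29112 = 443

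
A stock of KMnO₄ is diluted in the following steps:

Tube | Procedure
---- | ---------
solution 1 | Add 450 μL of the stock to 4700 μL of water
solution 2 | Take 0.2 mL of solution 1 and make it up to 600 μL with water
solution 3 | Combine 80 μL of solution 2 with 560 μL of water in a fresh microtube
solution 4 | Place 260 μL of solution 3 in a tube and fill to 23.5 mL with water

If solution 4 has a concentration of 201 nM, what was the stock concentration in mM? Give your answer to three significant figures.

4.99 mM

Step 1: 450 μL + 4700 μL = 5150 μL total → factor 5150/450 = 11.444
Step 2: 0.2 mL brought to 600 μL → factor 0.6/0.2 = 3
Step 3: 80 μL + 560 μL = 640 μL total → factor 640/80 = 8
Step 4: 260 μL brought to 23.5 mL → factor 23500/260 = 90.385
Overall dilution factor = 11.444 × 3 × 8 × 90.385 = 24826
Stock = 201 nM × 24826 = 4.990 × 10^6 nM = 4.99 mM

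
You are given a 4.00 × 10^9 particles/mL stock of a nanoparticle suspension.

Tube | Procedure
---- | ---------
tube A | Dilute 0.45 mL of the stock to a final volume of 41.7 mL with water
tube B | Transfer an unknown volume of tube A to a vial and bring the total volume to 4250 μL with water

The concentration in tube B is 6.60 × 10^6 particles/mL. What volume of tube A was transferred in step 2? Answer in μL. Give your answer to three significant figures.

Step 1: 0.45 mL brought to 41.7 mL → factor 41.7/0.45 = 92.667
Step 2: v brought to 4250 μL → factor = 4250 μL/v
Product of known-step factors = 92.667
Overall factor = 4.00 × 10^9 particles/mL / (6.60 × 10^6 particles/mL) = 606.06
Step-2 factor = 606.06 / 92.667 = 6.5402
v = 4250 μL / 6.5402 = 650 μL

650 μL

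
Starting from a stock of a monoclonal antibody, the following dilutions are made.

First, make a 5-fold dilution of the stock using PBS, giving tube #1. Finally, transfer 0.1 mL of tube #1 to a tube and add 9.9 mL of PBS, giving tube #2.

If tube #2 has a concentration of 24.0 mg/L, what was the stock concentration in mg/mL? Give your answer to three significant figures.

Step 1: 5-fold → factor 5
Step 2: 0.1 mL + 9.9 mL = 10 mL total → factor 10/0.1 = 100
Overall dilution factor = 5 × 100 = 500
Stock = 24.0 mg/L × 500 = 1.200 × 10^4 mg/L = 12.0 mg/mL

12.0 mg/mL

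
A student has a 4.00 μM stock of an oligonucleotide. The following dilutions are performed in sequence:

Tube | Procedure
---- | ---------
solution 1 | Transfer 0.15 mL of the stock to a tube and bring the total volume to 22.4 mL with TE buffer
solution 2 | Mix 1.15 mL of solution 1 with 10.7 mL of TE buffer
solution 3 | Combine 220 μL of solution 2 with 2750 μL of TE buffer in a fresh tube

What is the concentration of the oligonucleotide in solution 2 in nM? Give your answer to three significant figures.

Step 1: 0.15 mL brought to 22.4 mL → factor 22.4/0.15 = 149.33
Step 2: 1.15 mL + 10.7 mL = 11.85 mL total → factor 11.85/1.15 = 10.304
Dilution factor through solution 2 = 149.33 × 10.304 = 1538.8
[solution 2] = 4.00 μM / 1538.8 = 0.002599 μM = 2.60 nM

2.60 nM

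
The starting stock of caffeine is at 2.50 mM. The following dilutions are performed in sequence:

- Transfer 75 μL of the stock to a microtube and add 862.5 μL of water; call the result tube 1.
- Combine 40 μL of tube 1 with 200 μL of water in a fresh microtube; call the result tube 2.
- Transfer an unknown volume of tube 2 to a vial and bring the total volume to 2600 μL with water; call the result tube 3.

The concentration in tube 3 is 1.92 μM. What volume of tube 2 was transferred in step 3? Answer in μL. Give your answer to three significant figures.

150 μL

Step 1: 75 μL + 862.5 μL = 937.5 μL total → factor 937.5/75 = 12.5
Step 2: 40 μL + 200 μL = 240 μL total → factor 240/40 = 6
Step 3: v brought to 2600 μL → factor = 2600 μL/v
Product of known-step factors = 75
Overall factor = 2.50 mM / (1.92 μM) = 1302.1
Step-3 factor = 1302.1 / 75 = 17.361
v = 2600 μL / 17.361 = 150 μL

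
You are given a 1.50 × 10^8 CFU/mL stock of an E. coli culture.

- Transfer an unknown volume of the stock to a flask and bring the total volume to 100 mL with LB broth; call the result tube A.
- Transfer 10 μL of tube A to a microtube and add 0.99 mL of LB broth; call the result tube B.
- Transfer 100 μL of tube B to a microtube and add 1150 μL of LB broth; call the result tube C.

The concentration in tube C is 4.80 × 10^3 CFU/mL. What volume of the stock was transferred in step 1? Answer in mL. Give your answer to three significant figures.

4.00 mL

Step 1: v brought to 100 mL → factor = 100 mL/v
Step 2: 10 μL + 0.99 mL = 1000 μL total → factor 1000/10 = 100
Step 3: 100 μL + 1150 μL = 1250 μL total → factor 1250/100 = 12.5
Product of known-step factors = 1250
Overall factor = 1.50 × 10^8 CFU/mL / (4.80 × 10^3 CFU/mL) = 31250
Step-1 factor = 31250 / 1250 = 25
v = 100 mL / 25 = 4.00 mL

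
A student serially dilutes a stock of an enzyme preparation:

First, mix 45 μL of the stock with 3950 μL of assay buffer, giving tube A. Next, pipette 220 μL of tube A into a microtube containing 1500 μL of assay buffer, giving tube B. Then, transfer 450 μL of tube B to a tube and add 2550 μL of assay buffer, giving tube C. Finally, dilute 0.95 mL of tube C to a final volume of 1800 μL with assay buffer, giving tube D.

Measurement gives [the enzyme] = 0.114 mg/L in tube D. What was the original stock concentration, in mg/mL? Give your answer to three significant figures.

0.999 mg/mL

Step 1: 45 μL + 3950 μL = 3995 μL total → factor 3995/45 = 88.778
Step 2: 220 μL + 1500 μL = 1720 μL total → factor 1720/220 = 7.8182
Step 3: 450 μL + 2550 μL = 3000 μL total → factor 3000/450 = 6.6667
Step 4: 0.95 mL brought to 1800 μL → factor 1.8/0.95 = 1.8947
Overall dilution factor = 88.778 × 7.8182 × 6.6667 × 1.8947 = 8767.3
Stock = 0.114 mg/L × 8767.3 = 999.5 mg/L = 0.999 mg/mL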